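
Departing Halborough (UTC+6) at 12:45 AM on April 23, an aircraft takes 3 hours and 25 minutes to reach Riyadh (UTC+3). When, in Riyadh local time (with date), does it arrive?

Convert departure to UTC: 12:45 AM − 6:00 = 6:45 PM UTC on Apr 22.
Add 3 hours 25 minutes travel time → 10:10 PM UTC.
Riyadh is UTC+3:00, so local arrival = 10:10 PM + 3:00 = 1:10 AM on Apr 23.

1:10 AM on April 23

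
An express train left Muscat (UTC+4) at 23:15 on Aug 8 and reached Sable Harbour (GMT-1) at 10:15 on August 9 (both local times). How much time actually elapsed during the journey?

Departure in UTC: 23:15 − 4:00 = 19:15 on Aug 8.
Arrival in UTC: 10:15 + 1:00 = 11:15 on Aug 9.
Elapsed = 11:15 − 19:15 (+1 day) = 16 hours.

16 hours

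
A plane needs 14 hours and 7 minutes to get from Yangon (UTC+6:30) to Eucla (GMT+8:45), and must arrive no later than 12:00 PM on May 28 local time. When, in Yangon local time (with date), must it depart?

Target arrival in UTC: 12:00 PM − 8:45 = 3:15 AM on May 28.
Subtract 14 hours 7 minutes → departure 1:08 PM UTC on May 27.
Yangon is UTC+6:30: 1:08 PM + 6:30 = 7:38 PM on May 27.

7:38 PM on May 27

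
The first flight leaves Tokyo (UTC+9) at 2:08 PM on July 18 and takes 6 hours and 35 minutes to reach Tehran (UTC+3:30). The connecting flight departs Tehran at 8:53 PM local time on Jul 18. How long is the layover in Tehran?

5 hours 40 minutes

Convert departure to UTC: 2:08 PM − 9:00 = 5:08 AM UTC on Jul 18.
Add 6 hours 35 minutes flight time → 11:43 AM UTC.
Tehran is UTC+3:30, so local arrival = 11:43 AM + 3:30 = 3:13 PM on Jul 18.
Layover = 8:53 PM − 3:13 PM = 5 hours 40 minutes.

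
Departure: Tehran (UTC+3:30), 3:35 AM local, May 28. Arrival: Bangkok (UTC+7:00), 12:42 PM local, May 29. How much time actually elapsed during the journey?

Departure in UTC: 3:35 AM − 3:30 = 12:05 AM on May 28.
Arrival in UTC: 12:42 PM − 7:00 = 5:42 AM on May 29.
Elapsed = 5:42 AM − 12:05 AM (+1 day) = 29 hours 37 minutes.

29 hours 37 minutes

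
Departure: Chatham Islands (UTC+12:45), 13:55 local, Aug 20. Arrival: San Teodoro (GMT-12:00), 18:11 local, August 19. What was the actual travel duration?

5 hours 1 minute

Departure in UTC: 13:55 − 12:45 = 01:10 on Aug 20.
Arrival in UTC: 18:11 + 12:00 = 06:11 on Aug 20.
Elapsed = 06:11 − 01:10 = 5 hours 1 minute.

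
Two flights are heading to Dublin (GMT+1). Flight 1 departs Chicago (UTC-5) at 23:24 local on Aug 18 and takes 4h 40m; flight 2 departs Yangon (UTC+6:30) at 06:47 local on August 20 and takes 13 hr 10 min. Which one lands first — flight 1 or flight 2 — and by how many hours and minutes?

the first, by 28 hours 23 minutes

Flight 1 in UTC: 23:24 + 5:00 = 04:24 on Aug 19.
+4 hours and 40 minutes → arrive 09:04 UTC on Aug 19.
Flight 2 in UTC: 06:47 − 6:30 = 00:17 on Aug 20.
+13 hours 10 minutes → arrive 13:27 UTC on Aug 20.
Flight 1 lands earlier by 28 hours 23 minutes.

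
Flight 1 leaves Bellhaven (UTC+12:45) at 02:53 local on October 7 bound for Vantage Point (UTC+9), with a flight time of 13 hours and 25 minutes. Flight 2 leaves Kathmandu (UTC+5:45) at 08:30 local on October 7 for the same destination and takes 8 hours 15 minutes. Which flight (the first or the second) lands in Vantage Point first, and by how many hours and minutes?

the first, by 7 hours 27 minutes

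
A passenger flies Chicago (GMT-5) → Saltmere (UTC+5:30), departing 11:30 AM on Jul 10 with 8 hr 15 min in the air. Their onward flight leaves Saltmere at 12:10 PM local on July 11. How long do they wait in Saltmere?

Convert departure to UTC: 11:30 AM + 5:00 = 4:30 PM UTC on Jul 10.
Add 8 hours 15 minutes flight time → 12:45 AM UTC (Jul 11).
Saltmere is UTC+5:30, so local arrival = 12:45 AM + 5:30 = 6:15 AM on Jul 11.
Layover = 12:10 PM − 6:15 AM = 5 hours 55 minutes.

5 hours 55 minutes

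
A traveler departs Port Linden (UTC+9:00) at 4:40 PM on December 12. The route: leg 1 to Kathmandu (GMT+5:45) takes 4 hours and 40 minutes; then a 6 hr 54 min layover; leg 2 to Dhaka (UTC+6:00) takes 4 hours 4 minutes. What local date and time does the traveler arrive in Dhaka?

Convert departure to UTC: 4:40 PM − 9:00 = 7:40 AM UTC on Dec 12.
Add 4 hours and 40 minutes leg 1 → 12:20 PM UTC.
Add 6 hours 54 minutes layover in Kathmandu → 7:14 PM UTC.
Add 4 hours 4 minutes leg 2 → 11:18 PM UTC.
Dhaka is UTC+6:00, so local arrival = 11:18 PM + 6:00 = 5:18 AM on Dec 13.

5:18 AM on Dec 13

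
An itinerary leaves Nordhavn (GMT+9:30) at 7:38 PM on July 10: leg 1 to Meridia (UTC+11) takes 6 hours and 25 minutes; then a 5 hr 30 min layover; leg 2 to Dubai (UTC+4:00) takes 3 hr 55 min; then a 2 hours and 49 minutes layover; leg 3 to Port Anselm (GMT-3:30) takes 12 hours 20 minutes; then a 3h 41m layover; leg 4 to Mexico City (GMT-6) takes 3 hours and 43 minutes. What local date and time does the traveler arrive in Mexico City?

6:31 PM on July 11

Convert departure to UTC: 7:38 PM − 9:30 = 10:08 AM UTC on Jul 10.
Add 6 hours and 25 minutes leg 1 → 4:33 PM UTC.
Add 5 hours 30 minutes layover in Meridia → 10:03 PM UTC.
Add 3 hours and 55 minutes leg 2 → 1:58 AM UTC (Jul 11).
Add 2 hours and 49 minutes layover in Dubai → 4:47 AM UTC.
Add 12 hours 20 minutes leg 3 → 5:07 PM UTC.
Add 3 hours 41 minutes layover in Port Anselm → 8:48 PM UTC.
Add 3 hours and 43 minutes leg 4 → 12:31 AM UTC (Jul 12).
Mexico City is UTC−6:00, so local arrival = 12:31 AM − 6:00 = 6:31 PM on Jul 11.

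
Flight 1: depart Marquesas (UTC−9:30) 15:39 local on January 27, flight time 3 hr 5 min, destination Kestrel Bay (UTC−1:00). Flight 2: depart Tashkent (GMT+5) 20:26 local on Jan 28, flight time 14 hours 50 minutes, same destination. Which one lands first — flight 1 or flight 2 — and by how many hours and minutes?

Flight 1 in UTC: 15:39 + 9:30 = 01:09 on Jan 28.
+3 hours 5 minutes → arrive 04:14 UTC on Jan 28.
Flight 2 in UTC: 20:26 − 5:00 = 15:26 on Jan 28.
+14 hours 50 minutes → arrive 06:16 UTC on Jan 29.
Flight 1 lands earlier by 26 hours 2 minutes.

the first, by 26 hours 2 minutes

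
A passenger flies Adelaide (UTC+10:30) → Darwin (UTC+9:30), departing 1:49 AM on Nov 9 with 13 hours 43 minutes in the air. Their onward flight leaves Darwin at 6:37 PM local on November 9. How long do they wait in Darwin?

Convert departure to UTC: 1:49 AM − 10:30 = 3:19 PM UTC on Nov 8.
Add 13 hours 43 minutes flight time → 5:02 AM UTC (Nov 9).
Darwin is UTC+9:30, so local arrival = 5:02 AM + 9:30 = 2:32 PM on Nov 9.
Layover = 6:37 PM − 2:32 PM = 4 hours 5 minutes.

4 hours 5 minutes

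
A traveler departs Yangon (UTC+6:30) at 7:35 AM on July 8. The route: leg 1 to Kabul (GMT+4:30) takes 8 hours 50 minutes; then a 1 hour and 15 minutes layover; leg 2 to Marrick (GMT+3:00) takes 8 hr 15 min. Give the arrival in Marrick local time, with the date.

10:25 PM on July 8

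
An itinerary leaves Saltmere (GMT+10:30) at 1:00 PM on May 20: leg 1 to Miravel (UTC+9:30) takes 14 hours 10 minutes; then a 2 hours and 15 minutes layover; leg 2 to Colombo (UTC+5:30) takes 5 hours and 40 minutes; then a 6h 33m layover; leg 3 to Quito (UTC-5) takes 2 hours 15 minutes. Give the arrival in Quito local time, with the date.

4:23 AM on May 21

Convert departure to UTC: 1:00 PM − 10:30 = 2:30 AM UTC on May 20.
Add 14 hours 10 minutes leg 1 → 4:40 PM UTC.
Add 2 hours 15 minutes layover in Miravel → 6:55 PM UTC.
Add 5 hours and 40 minutes leg 2 → 12:35 AM UTC (May 21).
Add 6 hours 33 minutes layover in Colombo → 7:08 AM UTC.
Add 2 hours 15 minutes leg 3 → 9:23 AM UTC.
Quito is UTC−5:00, so local arrival = 9:23 AM − 5:00 = 4:23 AM on May 21.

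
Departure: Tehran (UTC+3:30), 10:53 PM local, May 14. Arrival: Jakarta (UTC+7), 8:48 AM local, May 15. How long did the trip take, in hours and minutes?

6 hours 25 minutes

Jakarta is 3:30 ahead of Tehran.
Clock-face elapsed time (ignoring zones) is 9 hours 55 minutes.
Actual elapsed = 9 hours 55 minutes − 3:30 = 6 hours 25 minutes.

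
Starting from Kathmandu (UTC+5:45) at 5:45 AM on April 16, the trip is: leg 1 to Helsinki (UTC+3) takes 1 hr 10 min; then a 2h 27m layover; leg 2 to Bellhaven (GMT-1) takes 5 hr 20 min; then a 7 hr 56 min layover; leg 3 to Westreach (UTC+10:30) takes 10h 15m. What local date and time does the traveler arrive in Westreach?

1:38 PM on April 17

Convert departure to UTC: 5:45 AM − 5:45 = 12:00 AM UTC on Apr 16.
Add 1 hour 10 minutes leg 1 → 1:10 AM UTC.
Add 2 hours 27 minutes layover in Helsinki → 3:37 AM UTC.
Add 5 hours and 20 minutes leg 2 → 8:57 AM UTC.
Add 7 hours and 56 minutes layover in Bellhaven → 4:53 PM UTC.
Add 10 hours and 15 minutes leg 3 → 3:08 AM UTC (Apr 17).
Westreach is UTC+10:30, so local arrival = 3:08 AM + 10:30 = 1:38 PM on Apr 17.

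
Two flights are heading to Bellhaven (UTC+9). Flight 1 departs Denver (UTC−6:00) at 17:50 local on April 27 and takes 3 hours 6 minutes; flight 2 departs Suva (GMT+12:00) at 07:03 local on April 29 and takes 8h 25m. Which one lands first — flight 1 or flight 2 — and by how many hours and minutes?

the first, by 24 hours 32 minutes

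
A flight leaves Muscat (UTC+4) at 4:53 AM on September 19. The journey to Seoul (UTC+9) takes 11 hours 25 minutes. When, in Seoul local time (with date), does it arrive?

Seoul is 5:00 ahead of Muscat.
After 11 hours 25 minutes it is 4:18 PM in Muscat.
Shift by the zone difference: 4:18 PM + 5:00 = 9:18 PM on Sep 19 in Seoul.

9:18 PM on Sep 19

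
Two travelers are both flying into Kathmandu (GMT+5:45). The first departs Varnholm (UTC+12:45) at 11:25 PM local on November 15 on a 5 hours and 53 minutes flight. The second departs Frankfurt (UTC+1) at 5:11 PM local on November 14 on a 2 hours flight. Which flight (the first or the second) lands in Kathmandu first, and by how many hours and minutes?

the second, by 22 hours 22 minutes

Flight 1 in UTC: 11:25 PM − 12:45 = 10:40 AM on Nov 15.
+5 hours 53 minutes → arrive 4:33 PM UTC on Nov 15.
Flight 2 in UTC: 5:11 PM − 1:00 = 4:11 PM on Nov 14.
+2 hours → arrive 6:11 PM UTC on Nov 14.
Flight 2 lands earlier by 22 hours 22 minutes.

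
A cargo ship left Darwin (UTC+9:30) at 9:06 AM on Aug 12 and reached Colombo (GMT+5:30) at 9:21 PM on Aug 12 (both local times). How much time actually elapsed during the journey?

16 hours 15 minutes

Colombo is 4:00 behind Darwin.
Clock-face elapsed time (ignoring zones) is 12 hours 15 minutes.
Actual elapsed = 12 hours 15 minutes + 4:00 = 16 hours 15 minutes.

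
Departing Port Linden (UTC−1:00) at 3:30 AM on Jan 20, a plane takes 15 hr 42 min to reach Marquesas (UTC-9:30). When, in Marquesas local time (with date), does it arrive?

10:42 AM on Jan 20

Convert departure to UTC: 3:30 AM + 1:00 = 4:30 AM UTC on Jan 20.
Add 15 hours 42 minutes travel time → 8:12 PM UTC.
Marquesas is UTC−9:30, so local arrival = 8:12 PM − 9:30 = 10:42 AM on Jan 20.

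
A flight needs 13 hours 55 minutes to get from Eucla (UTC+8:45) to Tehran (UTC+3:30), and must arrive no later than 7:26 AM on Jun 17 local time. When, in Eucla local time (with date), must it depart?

10:46 PM on June 16

Target arrival in UTC: 7:26 AM − 3:30 = 3:56 AM on Jun 17.
Subtract 13 hours 55 minutes → departure 2:01 PM UTC on Jun 16.
Eucla is UTC+8:45: 2:01 PM + 8:45 = 10:46 PM on Jun 16.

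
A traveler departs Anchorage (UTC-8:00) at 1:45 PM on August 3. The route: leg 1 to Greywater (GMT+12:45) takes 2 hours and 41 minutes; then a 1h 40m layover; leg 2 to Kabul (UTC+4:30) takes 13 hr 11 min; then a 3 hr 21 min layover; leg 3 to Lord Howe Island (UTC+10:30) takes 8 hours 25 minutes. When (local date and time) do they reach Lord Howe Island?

1:33 PM on August 5

Convert departure to UTC: 1:45 PM + 8:00 = 9:45 PM UTC on Aug 3.
Add 2 hours and 41 minutes leg 1 → 12:26 AM UTC (Aug 4).
Add 1 hour and 40 minutes layover in Greywater → 2:06 AM UTC.
Add 13 hours 11 minutes leg 2 → 3:17 PM UTC.
Add 3 hours and 21 minutes layover in Kabul → 6:38 PM UTC.
Add 8 hours 25 minutes leg 3 → 3:03 AM UTC (Aug 5).
Lord Howe Island is UTC+10:30, so local arrival = 3:03 AM + 10:30 = 1:33 PM on Aug 5.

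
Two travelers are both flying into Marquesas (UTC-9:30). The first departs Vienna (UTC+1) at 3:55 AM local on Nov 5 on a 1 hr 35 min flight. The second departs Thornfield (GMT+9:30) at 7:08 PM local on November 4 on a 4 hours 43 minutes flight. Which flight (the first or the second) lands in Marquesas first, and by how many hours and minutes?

the second, by 14 hours 9 minutes

Flight 1 in UTC: 3:55 AM − 1:00 = 2:55 AM on Nov 5.
+1 hour 35 minutes → arrive 4:30 AM UTC on Nov 5.
Flight 2 in UTC: 7:08 PM − 9:30 = 9:38 AM on Nov 4.
+4 hours 43 minutes → arrive 2:21 PM UTC on Nov 4.
Flight 2 lands earlier by 14 hours 9 minutes.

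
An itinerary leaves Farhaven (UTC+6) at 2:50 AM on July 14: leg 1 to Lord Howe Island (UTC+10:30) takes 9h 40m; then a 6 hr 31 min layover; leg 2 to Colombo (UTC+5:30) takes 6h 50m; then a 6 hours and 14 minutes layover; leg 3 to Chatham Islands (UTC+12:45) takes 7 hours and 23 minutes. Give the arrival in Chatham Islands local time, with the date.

10:13 PM on Jul 15

Convert departure to UTC: 2:50 AM − 6:00 = 8:50 PM UTC on Jul 13.
Add 9 hours 40 minutes leg 1 → 6:30 AM UTC (Jul 14).
Add 6 hours 31 minutes layover in Lord Howe Island → 1:01 PM UTC.
Add 6 hours and 50 minutes leg 2 → 7:51 PM UTC.
Add 6 hours and 14 minutes layover in Colombo → 2:05 AM UTC (Jul 15).
Add 7 hours 23 minutes leg 3 → 9:28 AM UTC.
Chatham Islands is UTC+12:45, so local arrival = 9:28 AM + 12:45 = 10:13 PM on Jul 15.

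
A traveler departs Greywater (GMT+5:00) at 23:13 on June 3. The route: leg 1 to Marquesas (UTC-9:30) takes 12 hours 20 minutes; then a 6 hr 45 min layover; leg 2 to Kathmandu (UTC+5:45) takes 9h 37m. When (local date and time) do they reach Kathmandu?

04:40 on June 5

Convert departure to UTC: 23:13 − 5:00 = 18:13 UTC on Jun 3.
Add 12 hours and 20 minutes leg 1 → 06:33 UTC (Jun 4).
Add 6 hours 45 minutes layover in Marquesas → 13:18 UTC.
Add 9 hours and 37 minutes leg 2 → 22:55 UTC.
Kathmandu is UTC+5:45, so local arrival = 22:55 + 5:45 = 04:40 on Jun 5.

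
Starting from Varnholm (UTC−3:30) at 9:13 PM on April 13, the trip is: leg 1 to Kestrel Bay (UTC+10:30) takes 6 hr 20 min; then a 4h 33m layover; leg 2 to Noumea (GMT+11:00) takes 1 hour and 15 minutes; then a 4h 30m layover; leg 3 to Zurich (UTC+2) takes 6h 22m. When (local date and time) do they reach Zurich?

1:43 AM on April 15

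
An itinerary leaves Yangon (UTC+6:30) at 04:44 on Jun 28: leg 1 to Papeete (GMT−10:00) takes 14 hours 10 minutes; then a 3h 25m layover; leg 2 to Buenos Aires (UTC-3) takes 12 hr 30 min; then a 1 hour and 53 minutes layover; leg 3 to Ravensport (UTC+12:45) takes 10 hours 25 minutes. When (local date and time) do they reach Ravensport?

Convert departure to UTC: 04:44 − 6:30 = 22:14 UTC on Jun 27.
Add 14 hours and 10 minutes leg 1 → 12:24 UTC (Jun 28).
Add 3 hours and 25 minutes layover in Papeete → 15:49 UTC.
Add 12 hours and 30 minutes leg 2 → 04:19 UTC (Jun 29).
Add 1 hour 53 minutes layover in Buenos Aires → 06:12 UTC.
Add 10 hours and 25 minutes leg 3 → 16:37 UTC.
Ravensport is UTC+12:45, so local arrival = 16:37 + 12:45 = 05:22 on Jun 30.

05:22 on June 30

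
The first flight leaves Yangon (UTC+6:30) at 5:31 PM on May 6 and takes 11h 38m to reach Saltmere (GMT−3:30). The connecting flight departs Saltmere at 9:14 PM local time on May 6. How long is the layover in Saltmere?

Convert departure to UTC: 5:31 PM − 6:30 = 11:01 AM UTC on May 6.
Add 11 hours and 38 minutes flight time → 10:39 PM UTC.
Saltmere is UTC−3:30, so local arrival = 10:39 PM − 3:30 = 7:09 PM on May 6.
Layover = 9:14 PM − 7:09 PM = 2 hours 5 minutes.

2 hours 5 minutes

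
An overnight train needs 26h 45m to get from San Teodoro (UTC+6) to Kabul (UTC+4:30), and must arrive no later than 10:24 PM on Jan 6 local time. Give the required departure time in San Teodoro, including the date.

9:09 PM on January 5

Target arrival in UTC: 10:24 PM − 4:30 = 5:54 PM on Jan 6.
Subtract 26 hours and 45 minutes → departure 3:09 PM UTC on Jan 5.
San Teodoro is UTC+6:00: 3:09 PM + 6:00 = 9:09 PM on Jan 5.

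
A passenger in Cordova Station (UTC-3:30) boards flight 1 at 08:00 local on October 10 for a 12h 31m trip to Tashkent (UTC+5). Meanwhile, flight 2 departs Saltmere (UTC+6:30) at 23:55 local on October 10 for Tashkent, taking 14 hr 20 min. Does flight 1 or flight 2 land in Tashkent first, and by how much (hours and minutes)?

the first, by 7 hours 44 minutes

Flight 1 in UTC: 08:00 + 3:30 = 11:30 on Oct 10.
+12 hours 31 minutes → arrive 00:01 UTC on Oct 11.
Flight 2 in UTC: 23:55 − 6:30 = 17:25 on Oct 10.
+14 hours 20 minutes → arrive 07:45 UTC on Oct 11.
Flight 1 lands earlier by 7 hours 44 minutes.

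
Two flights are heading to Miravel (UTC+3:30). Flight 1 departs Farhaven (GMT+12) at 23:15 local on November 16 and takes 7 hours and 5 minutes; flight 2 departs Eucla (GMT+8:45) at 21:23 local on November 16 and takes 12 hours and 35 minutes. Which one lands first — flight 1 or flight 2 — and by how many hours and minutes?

Flight 1 in UTC: 23:15 − 12:00 = 11:15 on Nov 16.
+7 hours 5 minutes → arrive 18:20 UTC on Nov 16.
Flight 2 in UTC: 21:23 − 8:45 = 12:38 on Nov 16.
+12 hours 35 minutes → arrive 01:13 UTC on Nov 17.
Flight 1 lands earlier by 6 hours 53 minutes.

the first, by 6 hours 53 minutes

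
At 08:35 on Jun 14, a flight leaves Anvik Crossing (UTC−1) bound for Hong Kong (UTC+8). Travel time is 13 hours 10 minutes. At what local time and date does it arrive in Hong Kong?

Convert departure to UTC: 08:35 + 1:00 = 09:35 UTC on Jun 14.
Add 13 hours and 10 minutes travel time → 22:45 UTC.
Hong Kong is UTC+8:00, so local arrival = 22:45 + 8:00 = 06:45 on Jun 15.

06:45 on Jun 15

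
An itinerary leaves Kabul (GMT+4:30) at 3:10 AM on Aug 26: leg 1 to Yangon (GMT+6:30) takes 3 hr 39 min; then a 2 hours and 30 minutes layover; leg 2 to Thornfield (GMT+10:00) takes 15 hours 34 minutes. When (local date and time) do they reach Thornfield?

6:23 AM on August 27

Convert departure to UTC: 3:10 AM − 4:30 = 10:40 PM UTC on Aug 25.
Add 3 hours 39 minutes leg 1 → 2:19 AM UTC (Aug 26).
Add 2 hours 30 minutes layover in Yangon → 4:49 AM UTC.
Add 15 hours 34 minutes leg 2 → 8:23 PM UTC.
Thornfield is UTC+10:00, so local arrival = 8:23 PM + 10:00 = 6:23 AM on Aug 27.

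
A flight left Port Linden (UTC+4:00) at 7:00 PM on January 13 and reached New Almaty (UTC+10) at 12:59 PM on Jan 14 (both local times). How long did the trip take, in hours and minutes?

11 hours 59 minutes

New Almaty is 6:00 ahead of Port Linden.
Clock-face elapsed time (ignoring zones) is 17 hours 59 minutes.
Actual elapsed = 17 hours 59 minutes − 6:00 = 11 hours 59 minutes.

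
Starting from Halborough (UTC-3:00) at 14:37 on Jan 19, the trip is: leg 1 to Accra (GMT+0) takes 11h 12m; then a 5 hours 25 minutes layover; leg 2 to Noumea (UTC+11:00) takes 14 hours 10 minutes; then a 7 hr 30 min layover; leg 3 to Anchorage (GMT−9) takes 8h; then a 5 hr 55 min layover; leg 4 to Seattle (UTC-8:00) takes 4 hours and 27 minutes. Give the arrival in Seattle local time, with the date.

18:16 on Jan 21

Convert departure to UTC: 14:37 + 3:00 = 17:37 UTC on Jan 19.
Add 11 hours and 12 minutes leg 1 → 04:49 UTC (Jan 20).
Add 5 hours 25 minutes layover in Accra → 10:14 UTC.
Add 14 hours and 10 minutes leg 2 → 00:24 UTC (Jan 21).
Add 7 hours and 30 minutes layover in Noumea → 07:54 UTC.
Add 8 hours leg 3 → 15:54 UTC.
Add 5 hours and 55 minutes layover in Anchorage → 21:49 UTC.
Add 4 hours and 27 minutes leg 4 → 02:16 UTC (Jan 22).
Seattle is UTC−8:00, so local arrival = 02:16 − 8:00 = 18:16 on Jan 21.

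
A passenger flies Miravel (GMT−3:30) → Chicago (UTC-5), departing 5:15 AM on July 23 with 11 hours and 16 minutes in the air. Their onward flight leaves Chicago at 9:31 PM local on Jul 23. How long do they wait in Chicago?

6 hours 30 minutes

Convert departure to UTC: 5:15 AM + 3:30 = 8:45 AM UTC on Jul 23.
Add 11 hours 16 minutes flight time → 8:01 PM UTC.
Chicago is UTC−5:00, so local arrival = 8:01 PM − 5:00 = 3:01 PM on Jul 23.
Layover = 9:31 PM − 3:01 PM = 6 hours 30 minutes.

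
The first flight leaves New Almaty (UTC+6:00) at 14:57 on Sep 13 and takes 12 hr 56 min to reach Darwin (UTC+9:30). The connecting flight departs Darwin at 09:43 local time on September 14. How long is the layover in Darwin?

2 hours 20 minutes

Convert departure to UTC: 14:57 − 6:00 = 08:57 UTC on Sep 13.
Add 12 hours 56 minutes flight time → 21:53 UTC.
Darwin is UTC+9:30, so local arrival = 21:53 + 9:30 = 07:23 on Sep 14.
Layover = 09:43 − 07:23 = 2 hours 20 minutes.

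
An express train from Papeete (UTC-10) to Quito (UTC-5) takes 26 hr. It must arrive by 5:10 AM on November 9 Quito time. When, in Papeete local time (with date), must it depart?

Target arrival in UTC: 5:10 AM + 5:00 = 10:10 AM on Nov 9.
Subtract 26 hours → departure 8:10 AM UTC on Nov 8.
Papeete is UTC−10:00: 8:10 AM − 10:00 = 10:10 PM on Nov 7.

10:10 PM on Nov 7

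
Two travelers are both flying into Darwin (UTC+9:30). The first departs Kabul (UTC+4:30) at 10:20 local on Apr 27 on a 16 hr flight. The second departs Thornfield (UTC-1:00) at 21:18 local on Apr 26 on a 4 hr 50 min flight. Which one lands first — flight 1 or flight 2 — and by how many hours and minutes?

Flight 1 in UTC: 10:20 − 4:30 = 05:50 on Apr 27.
+16 hours → arrive 21:50 UTC on Apr 27.
Flight 2 in UTC: 21:18 + 1:00 = 22:18 on Apr 26.
+4 hours and 50 minutes → arrive 03:08 UTC on Apr 27.
Flight 2 lands earlier by 18 hours 42 minutes.

the second, by 18 hours 42 minutes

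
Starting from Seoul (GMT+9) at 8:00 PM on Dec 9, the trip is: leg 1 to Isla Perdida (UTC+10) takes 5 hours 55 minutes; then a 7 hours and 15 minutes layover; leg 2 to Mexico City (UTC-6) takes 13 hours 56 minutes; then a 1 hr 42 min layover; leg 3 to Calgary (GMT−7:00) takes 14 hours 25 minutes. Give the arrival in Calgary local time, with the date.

11:13 PM on Dec 10

Convert departure to UTC: 8:00 PM − 9:00 = 11:00 AM UTC on Dec 9.
Add 5 hours and 55 minutes leg 1 → 4:55 PM UTC.
Add 7 hours 15 minutes layover in Isla Perdida → 12:10 AM UTC (Dec 10).
Add 13 hours and 56 minutes leg 2 → 2:06 PM UTC.
Add 1 hour 42 minutes layover in Mexico City → 3:48 PM UTC.
Add 14 hours and 25 minutes leg 3 → 6:13 AM UTC (Dec 11).
Calgary is UTC−7:00, so local arrival = 6:13 AM − 7:00 = 11:13 PM on Dec 10.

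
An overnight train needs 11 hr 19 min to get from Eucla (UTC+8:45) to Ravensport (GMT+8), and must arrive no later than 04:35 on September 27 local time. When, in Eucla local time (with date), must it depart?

Target arrival in UTC: 04:35 − 8:00 = 20:35 on Sep 26.
Subtract 11 hours and 19 minutes → departure 09:16 UTC on Sep 26.
Eucla is UTC+8:45: 09:16 + 8:45 = 18:01 on Sep 26.

18:01 on Sep 26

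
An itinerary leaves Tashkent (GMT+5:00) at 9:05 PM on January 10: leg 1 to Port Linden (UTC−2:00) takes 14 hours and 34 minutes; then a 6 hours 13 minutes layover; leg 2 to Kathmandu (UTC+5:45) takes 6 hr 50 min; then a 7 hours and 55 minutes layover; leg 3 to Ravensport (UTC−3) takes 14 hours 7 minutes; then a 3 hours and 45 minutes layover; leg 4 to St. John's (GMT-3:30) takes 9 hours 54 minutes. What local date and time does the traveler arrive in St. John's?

Convert departure to UTC: 9:05 PM − 5:00 = 4:05 PM UTC on Jan 10.
Add 14 hours 34 minutes leg 1 → 6:39 AM UTC (Jan 11).
Add 6 hours and 13 minutes layover in Port Linden → 12:52 PM UTC.
Add 6 hours and 50 minutes leg 2 → 7:42 PM UTC.
Add 7 hours 55 minutes layover in Kathmandu → 3:37 AM UTC (Jan 12).
Add 14 hours 7 minutes leg 3 → 5:44 PM UTC.
Add 3 hours 45 minutes layover in Ravensport → 9:29 PM UTC.
Add 9 hours and 54 minutes leg 4 → 7:23 AM UTC (Jan 13).
St. John's is UTC−3:30, so local arrival = 7:23 AM − 3:30 = 3:53 AM on Jan 13.

3:53 AM on January 13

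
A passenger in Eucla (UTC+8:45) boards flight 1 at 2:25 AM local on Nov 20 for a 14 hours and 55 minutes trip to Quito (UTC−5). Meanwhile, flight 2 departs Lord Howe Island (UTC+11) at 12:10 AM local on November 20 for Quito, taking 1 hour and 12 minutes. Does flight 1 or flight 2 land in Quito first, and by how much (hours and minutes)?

the second, by 18 hours 13 minutes

Flight 1 in UTC: 2:25 AM − 8:45 = 5:40 PM on Nov 19.
+14 hours 55 minutes → arrive 8:35 AM UTC on Nov 20.
Flight 2 in UTC: 12:10 AM − 11:00 = 1:10 PM on Nov 19.
+1 hour and 12 minutes → arrive 2:22 PM UTC on Nov 19.
Flight 2 lands earlier by 18 hours 13 minutes.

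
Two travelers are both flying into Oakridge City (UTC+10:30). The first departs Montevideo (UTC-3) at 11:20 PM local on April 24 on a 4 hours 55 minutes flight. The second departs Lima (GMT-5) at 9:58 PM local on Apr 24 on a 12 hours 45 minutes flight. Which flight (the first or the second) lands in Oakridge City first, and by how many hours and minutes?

the first, by 8 hours 28 minutes

Flight 1 in UTC: 11:20 PM + 3:00 = 2:20 AM on Apr 25.
+4 hours 55 minutes → arrive 7:15 AM UTC on Apr 25.
Flight 2 in UTC: 9:58 PM + 5:00 = 2:58 AM on Apr 25.
+12 hours 45 minutes → arrive 3:43 PM UTC on Apr 25.
Flight 1 lands earlier by 8 hours 28 minutes.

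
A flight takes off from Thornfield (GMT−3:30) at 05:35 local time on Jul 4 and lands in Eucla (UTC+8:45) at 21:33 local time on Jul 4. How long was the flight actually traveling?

Departure in UTC: 05:35 + 3:30 = 09:05 on Jul 4.
Arrival in UTC: 21:33 − 8:45 = 12:48 on Jul 4.
Elapsed = 12:48 − 09:05 = 3 hours 43 minutes.

3 hours 43 minutes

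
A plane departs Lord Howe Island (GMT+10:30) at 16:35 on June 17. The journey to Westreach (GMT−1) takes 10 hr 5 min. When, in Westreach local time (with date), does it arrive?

Westreach is 11:30 behind Lord Howe Island.
After 10 hours and 5 minutes it is 02:40 (Jun 18) in Lord Howe Island.
Shift by the zone difference: 02:40 − 11:30 = 15:10 on Jun 17 in Westreach.

15:10 on June 17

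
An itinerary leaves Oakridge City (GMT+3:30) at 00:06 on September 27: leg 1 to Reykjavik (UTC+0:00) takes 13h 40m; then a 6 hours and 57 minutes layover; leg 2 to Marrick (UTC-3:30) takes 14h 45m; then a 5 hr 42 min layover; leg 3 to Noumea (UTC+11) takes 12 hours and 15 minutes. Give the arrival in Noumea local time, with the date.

Convert departure to UTC: 00:06 − 3:30 = 20:36 UTC on Sep 26.
Add 13 hours and 40 minutes leg 1 → 10:16 UTC (Sep 27).
Add 6 hours 57 minutes layover in Reykjavik → 17:13 UTC.
Add 14 hours and 45 minutes leg 2 → 07:58 UTC (Sep 28).
Add 5 hours and 42 minutes layover in Marrick → 13:40 UTC.
Add 12 hours 15 minutes leg 3 → 01:55 UTC (Sep 29).
Noumea is UTC+11:00, so local arrival = 01:55 + 11:00 = 12:55 on Sep 29.

12:55 on Sep 29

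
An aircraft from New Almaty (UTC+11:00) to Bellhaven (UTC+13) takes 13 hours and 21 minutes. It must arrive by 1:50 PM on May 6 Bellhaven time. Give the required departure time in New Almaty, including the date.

Target arrival in UTC: 1:50 PM − 13:00 = 12:50 AM on May 6.
Subtract 13 hours 21 minutes → departure 11:29 AM UTC on May 5.
New Almaty is UTC+11:00: 11:29 AM + 11:00 = 10:29 PM on May 5.

10:29 PM on May 5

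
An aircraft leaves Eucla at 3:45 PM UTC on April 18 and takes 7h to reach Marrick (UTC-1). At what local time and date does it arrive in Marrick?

9:45 PM on April 18

Departure is given in UTC: 3:45 PM on Apr 18.
Add 7 hours → 10:45 PM UTC.
Marrick is UTC−1:00: 10:45 PM − 1:00 = 9:45 PM on Apr 18.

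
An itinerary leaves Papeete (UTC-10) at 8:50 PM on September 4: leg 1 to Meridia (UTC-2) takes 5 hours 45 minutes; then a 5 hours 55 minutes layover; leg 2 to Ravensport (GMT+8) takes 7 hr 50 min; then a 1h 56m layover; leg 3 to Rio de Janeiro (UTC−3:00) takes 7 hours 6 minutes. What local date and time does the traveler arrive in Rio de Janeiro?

Convert departure to UTC: 8:50 PM + 10:00 = 6:50 AM UTC on Sep 5.
Add 5 hours 45 minutes leg 1 → 12:35 PM UTC.
Add 5 hours and 55 minutes layover in Meridia → 6:30 PM UTC.
Add 7 hours 50 minutes leg 2 → 2:20 AM UTC (Sep 6).
Add 1 hour 56 minutes layover in Ravensport → 4:16 AM UTC.
Add 7 hours 6 minutes leg 3 → 11:22 AM UTC.
Rio de Janeiro is UTC−3:00, so local arrival = 11:22 AM − 3:00 = 8:22 AM on Sep 6.

8:22 AM on Sep 6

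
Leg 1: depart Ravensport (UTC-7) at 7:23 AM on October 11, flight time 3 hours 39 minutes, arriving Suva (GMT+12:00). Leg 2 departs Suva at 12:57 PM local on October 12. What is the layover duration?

6 hours 55 minutes

Convert departure to UTC: 7:23 AM + 7:00 = 2:23 PM UTC on Oct 11.
Add 3 hours and 39 minutes flight time → 6:02 PM UTC.
Suva is UTC+12:00, so local arrival = 6:02 PM + 12:00 = 6:02 AM on Oct 12.
Layover = 12:57 PM − 6:02 AM = 6 hours 55 minutes.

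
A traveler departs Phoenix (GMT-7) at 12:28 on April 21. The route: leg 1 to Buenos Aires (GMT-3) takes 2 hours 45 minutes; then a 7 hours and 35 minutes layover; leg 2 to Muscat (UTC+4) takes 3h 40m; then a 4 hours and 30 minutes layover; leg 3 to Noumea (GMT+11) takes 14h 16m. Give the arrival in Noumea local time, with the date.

15:14 on April 23

Convert departure to UTC: 12:28 + 7:00 = 19:28 UTC on Apr 21.
Add 2 hours and 45 minutes leg 1 → 22:13 UTC.
Add 7 hours and 35 minutes layover in Buenos Aires → 05:48 UTC (Apr 22).
Add 3 hours 40 minutes leg 2 → 09:28 UTC.
Add 4 hours 30 minutes layover in Muscat → 13:58 UTC.
Add 14 hours 16 minutes leg 3 → 04:14 UTC (Apr 23).
Noumea is UTC+11:00, so local arrival = 04:14 + 11:00 = 15:14 on Apr 23.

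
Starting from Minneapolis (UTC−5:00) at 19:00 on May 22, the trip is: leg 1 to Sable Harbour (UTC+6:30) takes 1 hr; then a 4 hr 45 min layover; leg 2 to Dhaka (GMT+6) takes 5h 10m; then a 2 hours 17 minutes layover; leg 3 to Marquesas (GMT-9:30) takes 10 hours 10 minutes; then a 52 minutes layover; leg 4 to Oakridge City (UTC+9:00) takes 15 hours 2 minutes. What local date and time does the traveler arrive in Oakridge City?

00:16 on May 25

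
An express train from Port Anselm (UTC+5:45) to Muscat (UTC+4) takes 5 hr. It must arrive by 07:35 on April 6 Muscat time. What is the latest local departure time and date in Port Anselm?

Target arrival in UTC: 07:35 − 4:00 = 03:35 on Apr 6.
Subtract 5 hours → departure 22:35 UTC on Apr 5.
Port Anselm is UTC+5:45: 22:35 + 5:45 = 04:20 on Apr 6.

04:20 on Apr 6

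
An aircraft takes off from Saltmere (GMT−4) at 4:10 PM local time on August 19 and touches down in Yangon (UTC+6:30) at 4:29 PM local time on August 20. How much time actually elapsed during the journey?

13 hours 49 minutes

Yangon is 10:30 ahead of Saltmere.
Clock-face elapsed time (ignoring zones) is 24 hours 19 minutes.
Actual elapsed = 24 hours 19 minutes − 10:30 = 13 hours 49 minutes.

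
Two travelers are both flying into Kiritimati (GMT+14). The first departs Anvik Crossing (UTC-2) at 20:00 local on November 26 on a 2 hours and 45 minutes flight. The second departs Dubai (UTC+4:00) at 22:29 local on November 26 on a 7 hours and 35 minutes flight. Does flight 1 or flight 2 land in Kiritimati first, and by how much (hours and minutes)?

Flight 1 in UTC: 20:00 + 2:00 = 22:00 on Nov 26.
+2 hours and 45 minutes → arrive 00:45 UTC on Nov 27.
Flight 2 in UTC: 22:29 − 4:00 = 18:29 on Nov 26.
+7 hours 35 minutes → arrive 02:04 UTC on Nov 27.
Flight 1 lands earlier by 1 hour 19 minutes.

the first, by 1 hour 19 minutes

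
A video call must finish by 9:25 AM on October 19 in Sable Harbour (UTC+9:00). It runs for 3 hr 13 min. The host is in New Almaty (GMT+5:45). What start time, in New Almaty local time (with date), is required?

2:57 AM on Oct 19

Target end time in UTC: 9:25 AM − 9:00 = 12:25 AM on Oct 19.
Subtract 3 hours 13 minutes → start 9:12 PM UTC on Oct 18.
New Almaty is UTC+5:45: 9:12 PM + 5:45 = 2:57 AM on Oct 19.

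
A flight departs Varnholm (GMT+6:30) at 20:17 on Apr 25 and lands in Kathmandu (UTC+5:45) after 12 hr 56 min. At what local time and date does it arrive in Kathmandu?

Convert departure to UTC: 20:17 − 6:30 = 13:47 UTC on Apr 25.
Add 12 hours and 56 minutes travel time → 02:43 UTC (Apr 26).
Kathmandu is UTC+5:45, so local arrival = 02:43 + 5:45 = 08:28 on Apr 26.

08:28 on April 26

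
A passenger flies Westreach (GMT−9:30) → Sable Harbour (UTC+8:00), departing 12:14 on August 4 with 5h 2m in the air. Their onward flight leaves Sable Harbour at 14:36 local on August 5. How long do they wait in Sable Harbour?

3 hours 50 minutes

Convert departure to UTC: 12:14 + 9:30 = 21:44 UTC on Aug 4.
Add 5 hours 2 minutes flight time → 02:46 UTC (Aug 5).
Sable Harbour is UTC+8:00, so local arrival = 02:46 + 8:00 = 10:46 on Aug 5.
Layover = 14:36 − 10:46 = 3 hours 50 minutes.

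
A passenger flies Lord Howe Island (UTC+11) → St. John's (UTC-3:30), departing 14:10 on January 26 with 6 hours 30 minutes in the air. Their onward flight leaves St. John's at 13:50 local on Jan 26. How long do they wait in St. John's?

7 hours 40 minutes

Convert departure to UTC: 14:10 − 11:00 = 03:10 UTC on Jan 26.
Add 6 hours and 30 minutes flight time → 09:40 UTC.
St. John's is UTC−3:30, so local arrival = 09:40 − 3:30 = 06:10 on Jan 26.
Layover = 13:50 − 06:10 = 7 hours 40 minutes.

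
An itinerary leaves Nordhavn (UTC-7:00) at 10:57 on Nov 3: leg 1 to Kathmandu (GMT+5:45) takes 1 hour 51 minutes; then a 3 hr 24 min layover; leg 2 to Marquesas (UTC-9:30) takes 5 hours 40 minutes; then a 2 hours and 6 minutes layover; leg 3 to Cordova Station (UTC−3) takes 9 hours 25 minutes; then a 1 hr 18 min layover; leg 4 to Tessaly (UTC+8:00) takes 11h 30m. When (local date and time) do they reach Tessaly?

13:11 on November 5

Convert departure to UTC: 10:57 + 7:00 = 17:57 UTC on Nov 3.
Add 1 hour 51 minutes leg 1 → 19:48 UTC.
Add 3 hours 24 minutes layover in Kathmandu → 23:12 UTC.
Add 5 hours 40 minutes leg 2 → 04:52 UTC (Nov 4).
Add 2 hours and 6 minutes layover in Marquesas → 06:58 UTC.
Add 9 hours 25 minutes leg 3 → 16:23 UTC.
Add 1 hour and 18 minutes layover in Cordova Station → 17:41 UTC.
Add 11 hours and 30 minutes leg 4 → 05:11 UTC (Nov 5).
Tessaly is UTC+8:00, so local arrival = 05:11 + 8:00 = 13:11 on Nov 5.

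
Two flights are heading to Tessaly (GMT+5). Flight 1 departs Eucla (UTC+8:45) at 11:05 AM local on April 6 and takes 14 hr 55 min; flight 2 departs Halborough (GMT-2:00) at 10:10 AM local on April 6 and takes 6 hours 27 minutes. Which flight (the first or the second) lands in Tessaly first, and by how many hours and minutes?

Flight 1 in UTC: 11:05 AM − 8:45 = 2:20 AM on Apr 6.
+14 hours 55 minutes → arrive 5:15 PM UTC on Apr 6.
Flight 2 in UTC: 10:10 AM + 2:00 = 12:10 PM on Apr 6.
+6 hours and 27 minutes → arrive 6:37 PM UTC on Apr 6.
Flight 1 lands earlier by 1 hour 22 minutes.

the first, by 1 hour 22 minutes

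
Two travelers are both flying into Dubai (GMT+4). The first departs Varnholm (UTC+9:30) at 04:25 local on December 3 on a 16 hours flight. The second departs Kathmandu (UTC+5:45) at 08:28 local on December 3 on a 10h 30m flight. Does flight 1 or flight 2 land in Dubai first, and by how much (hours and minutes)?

the first, by 2 hours 18 minutes

Flight 1 in UTC: 04:25 − 9:30 = 18:55 on Dec 2.
+16 hours → arrive 10:55 UTC on Dec 3.
Flight 2 in UTC: 08:28 − 5:45 = 02:43 on Dec 3.
+10 hours 30 minutes → arrive 13:13 UTC on Dec 3.
Flight 1 lands earlier by 2 hours 18 minutes.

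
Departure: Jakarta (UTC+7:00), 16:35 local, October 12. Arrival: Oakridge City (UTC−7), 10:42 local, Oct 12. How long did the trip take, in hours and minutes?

8 hours 7 minutes

Oakridge City is 14:00 behind Jakarta.
Clock-face elapsed time (ignoring zones) is −5 hours 53 minutes.
Actual elapsed = −5 hours 53 minutes + 14:00 = 8 hours 7 minutes.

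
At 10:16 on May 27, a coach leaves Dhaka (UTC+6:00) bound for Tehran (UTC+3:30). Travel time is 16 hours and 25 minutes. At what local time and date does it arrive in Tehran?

Convert departure to UTC: 10:16 − 6:00 = 04:16 UTC on May 27.
Add 16 hours and 25 minutes travel time → 20:41 UTC.
Tehran is UTC+3:30, so local arrival = 20:41 + 3:30 = 00:11 on May 28.

00:11 on May 28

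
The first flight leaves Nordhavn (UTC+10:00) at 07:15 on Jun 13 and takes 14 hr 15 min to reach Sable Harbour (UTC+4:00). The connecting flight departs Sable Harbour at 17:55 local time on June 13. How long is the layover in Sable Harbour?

2 hours 25 minutes

Convert departure to UTC: 07:15 − 10:00 = 21:15 UTC on Jun 12.
Add 14 hours 15 minutes flight time → 11:30 UTC (Jun 13).
Sable Harbour is UTC+4:00, so local arrival = 11:30 + 4:00 = 15:30 on Jun 13.
Layover = 17:55 − 15:30 = 2 hours 25 minutes.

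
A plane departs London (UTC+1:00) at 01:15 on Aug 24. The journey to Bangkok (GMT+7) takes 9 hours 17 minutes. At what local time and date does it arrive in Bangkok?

Convert departure to UTC: 01:15 − 1:00 = 00:15 UTC on Aug 24.
Add 9 hours and 17 minutes travel time → 09:32 UTC.
Bangkok is UTC+7:00, so local arrival = 09:32 + 7:00 = 16:32 on Aug 24.

16:32 on August 24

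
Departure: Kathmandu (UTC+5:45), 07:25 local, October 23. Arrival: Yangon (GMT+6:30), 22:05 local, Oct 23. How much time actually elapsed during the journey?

Departure in UTC: 07:25 − 5:45 = 01:40 on Oct 23.
Arrival in UTC: 22:05 − 6:30 = 15:35 on Oct 23.
Elapsed = 15:35 − 01:40 = 13 hours 55 minutes.

13 hours 55 minutes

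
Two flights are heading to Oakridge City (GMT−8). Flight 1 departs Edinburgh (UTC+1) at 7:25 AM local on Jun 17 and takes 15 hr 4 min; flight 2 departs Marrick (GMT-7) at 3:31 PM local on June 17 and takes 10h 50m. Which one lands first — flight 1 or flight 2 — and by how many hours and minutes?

Flight 1 in UTC: 7:25 AM − 1:00 = 6:25 AM on Jun 17.
+15 hours 4 minutes → arrive 9:29 PM UTC on Jun 17.
Flight 2 in UTC: 3:31 PM + 7:00 = 10:31 PM on Jun 17.
+10 hours and 50 minutes → arrive 9:21 AM UTC on Jun 18.
Flight 1 lands earlier by 11 hours 52 minutes.

the first, by 11 hours 52 minutes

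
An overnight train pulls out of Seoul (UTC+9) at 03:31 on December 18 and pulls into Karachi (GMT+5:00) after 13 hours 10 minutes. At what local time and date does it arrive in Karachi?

12:41 on Dec 18

Convert departure to UTC: 03:31 − 9:00 = 18:31 UTC on Dec 17.
Add 13 hours and 10 minutes travel time → 07:41 UTC (Dec 18).
Karachi is UTC+5:00, so local arrival = 07:41 + 5:00 = 12:41 on Dec 18.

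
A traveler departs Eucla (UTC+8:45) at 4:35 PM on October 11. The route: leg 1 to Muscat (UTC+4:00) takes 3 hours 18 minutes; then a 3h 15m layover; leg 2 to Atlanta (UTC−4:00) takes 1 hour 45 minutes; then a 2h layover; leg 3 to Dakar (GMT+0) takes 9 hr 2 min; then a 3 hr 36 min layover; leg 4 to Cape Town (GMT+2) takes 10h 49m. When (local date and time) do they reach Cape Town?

7:35 PM on Oct 12

Convert departure to UTC: 4:35 PM − 8:45 = 7:50 AM UTC on Oct 11.
Add 3 hours 18 minutes leg 1 → 11:08 AM UTC.
Add 3 hours and 15 minutes layover in Muscat → 2:23 PM UTC.
Add 1 hour and 45 minutes leg 2 → 4:08 PM UTC.
Add 2 hours layover in Atlanta → 6:08 PM UTC.
Add 9 hours 2 minutes leg 3 → 3:10 AM UTC (Oct 12).
Add 3 hours 36 minutes layover in Dakar → 6:46 AM UTC.
Add 10 hours and 49 minutes leg 4 → 5:35 PM UTC.
Cape Town is UTC+2:00, so local arrival = 5:35 PM + 2:00 = 7:35 PM on Oct 12.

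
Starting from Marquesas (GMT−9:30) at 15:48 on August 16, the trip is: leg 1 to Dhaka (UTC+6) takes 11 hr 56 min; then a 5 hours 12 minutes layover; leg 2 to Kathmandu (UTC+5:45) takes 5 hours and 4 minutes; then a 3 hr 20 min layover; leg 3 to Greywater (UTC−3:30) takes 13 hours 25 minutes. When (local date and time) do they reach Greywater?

12:45 on August 18

Convert departure to UTC: 15:48 + 9:30 = 01:18 UTC on Aug 17.
Add 11 hours 56 minutes leg 1 → 13:14 UTC.
Add 5 hours and 12 minutes layover in Dhaka → 18:26 UTC.
Add 5 hours and 4 minutes leg 2 → 23:30 UTC.
Add 3 hours and 20 minutes layover in Kathmandu → 02:50 UTC (Aug 18).
Add 13 hours 25 minutes leg 3 → 16:15 UTC.
Greywater is UTC−3:30, so local arrival = 16:15 − 3:30 = 12:45 on Aug 18.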